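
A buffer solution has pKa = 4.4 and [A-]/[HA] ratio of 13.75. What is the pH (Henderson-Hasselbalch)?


pH = pKa + log10([A-]/[HA])
pH = 4.4 + log10(13.75)
pH = 5.5383

5.5383


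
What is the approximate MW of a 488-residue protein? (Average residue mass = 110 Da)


MW = n_residues * 110 Da
MW = 488 * 110
MW = 53680 Da

53680 Da


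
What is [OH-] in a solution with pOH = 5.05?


[OH-] = 10^(-pOH)
[OH-] = 10^(-5.05)
[OH-] = 8.913e-06 M

8.913e-06 M


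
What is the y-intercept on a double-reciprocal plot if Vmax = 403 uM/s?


y-intercept = 1/Vmax
= 1/403
= 0.0025 s/uM

0.0025 s/uM


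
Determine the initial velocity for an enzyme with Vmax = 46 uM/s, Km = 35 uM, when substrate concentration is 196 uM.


v = Vmax * [S] / (Km + [S])
v = 46 * 196 / (35 + 196)
v = 39.0303 uM/s

39.0303 uM/s


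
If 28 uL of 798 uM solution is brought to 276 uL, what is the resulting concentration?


C2 = C1 * V1 / V2
C2 = 798 * 28 / 276
C2 = 80.9565 uM

80.9565 uM


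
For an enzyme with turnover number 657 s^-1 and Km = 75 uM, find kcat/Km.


Catalytic efficiency = kcat / Km
= 657 / 75
= 8.76 uM^-1*s^-1

8.76 uM^-1*s^-1


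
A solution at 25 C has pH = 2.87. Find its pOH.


pOH = 14 - pH
pOH = 14 - 2.87
pOH = 11.13

11.13


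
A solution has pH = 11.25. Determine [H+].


[H+] = 10^(-pH)
[H+] = 10^(-11.25)
[H+] = 5.623e-12 M

5.623e-12 M


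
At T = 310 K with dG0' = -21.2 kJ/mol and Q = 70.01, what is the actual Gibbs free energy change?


dG = dG0' + RT * ln(Q) / 1000
dG = -21.2 + 8.314 * 310 * ln(70.01) / 1000
dG = -10.2498 kJ/mol

-10.2498 kJ/mol


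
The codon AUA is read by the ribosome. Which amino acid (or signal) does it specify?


Standard genetic code lookup.
Codon AUA -> Ile

Ile


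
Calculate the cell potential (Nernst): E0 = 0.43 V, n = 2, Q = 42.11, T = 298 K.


E = E0 - (RT/nF) * ln(Q)
E = 0.43 - (8.314 * 298 / (2 * 96485)) * ln(42.11)
E = 0.382 V

0.382 V


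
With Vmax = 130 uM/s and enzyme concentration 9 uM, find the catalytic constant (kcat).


kcat = Vmax / [E]t
kcat = 130 / 9
kcat = 14.4444 s^-1

14.4444 s^-1


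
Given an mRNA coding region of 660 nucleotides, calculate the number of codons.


codons = nucleotides / 3
codons = 660 / 3 = 220

220


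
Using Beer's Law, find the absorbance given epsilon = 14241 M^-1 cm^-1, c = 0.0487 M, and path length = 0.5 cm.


A = epsilon * c * l
A = 14241 * 0.0487 * 0.5
A = 346.7683

346.7683


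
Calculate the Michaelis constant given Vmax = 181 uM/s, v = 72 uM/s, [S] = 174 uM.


Km = [S] * (Vmax - v) / v
Km = 174 * (181 - 72) / 72
Km = 263.4167 uM

263.4167 uM


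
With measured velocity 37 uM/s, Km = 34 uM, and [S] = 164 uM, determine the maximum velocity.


Vmax = v * (Km + [S]) / [S]
Vmax = 37 * (34 + 164) / 164
Vmax = 44.6707 uM/s

44.6707 uM/s


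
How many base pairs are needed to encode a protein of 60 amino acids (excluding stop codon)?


Each amino acid = 1 codon = 3 bp
bp = 60 * 3 = 180 bp

180 bp


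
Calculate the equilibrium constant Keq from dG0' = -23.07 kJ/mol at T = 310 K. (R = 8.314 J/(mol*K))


Keq = exp(-dG0 * 1000 / (R * T))
Keq = exp(-(-23.07) * 1000 / (8.314 * 310))
Keq = 7716.2912

7716.2912


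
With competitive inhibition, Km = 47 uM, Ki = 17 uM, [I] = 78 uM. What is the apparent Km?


Km_app = Km * (1 + [I]/Ki)
Km_app = 47 * (1 + 78/17)
Km_app = 262.6471 uM

262.6471 uM


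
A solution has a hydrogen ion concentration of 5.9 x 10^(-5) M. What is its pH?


pH = -log10([H+])
pH = -log10(5.9 x 10^(-5))
pH = 4.2291

4.2291


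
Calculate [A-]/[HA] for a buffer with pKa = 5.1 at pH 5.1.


[A-]/[HA] = 10^(pH - pKa)
= 10^(5.1 - 5.1)
= 1.0

1.0


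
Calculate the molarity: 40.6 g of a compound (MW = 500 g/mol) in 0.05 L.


C = (mass / MW) / volume
C = (40.6 / 500) / 0.05
C = 1.624 M

1.624 M


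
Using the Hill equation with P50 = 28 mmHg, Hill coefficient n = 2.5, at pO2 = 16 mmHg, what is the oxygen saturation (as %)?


Y = pO2^n / (P50^n + pO2^n)
Y = 16^2.5 / (28^2.5 + 16^2.5)
Y = 19.8%

19.8%


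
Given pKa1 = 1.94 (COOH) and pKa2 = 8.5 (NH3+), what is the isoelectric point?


pI = (pKa1 + pKa2) / 2
pI = (1.94 + 8.5) / 2
pI = 5.22

5.22


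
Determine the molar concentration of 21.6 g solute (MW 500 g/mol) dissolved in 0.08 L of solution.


C = (mass / MW) / volume
C = (21.6 / 500) / 0.08
C = 0.54 M

0.54 M


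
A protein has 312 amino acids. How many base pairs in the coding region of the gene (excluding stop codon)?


Each amino acid = 1 codon = 3 bp
bp = 312 * 3 = 936 bp

936 bp


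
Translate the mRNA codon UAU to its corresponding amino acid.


Standard genetic code lookup.
Codon UAU -> Tyr

Tyr


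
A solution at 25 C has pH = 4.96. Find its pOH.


pOH = 14 - pH
pOH = 14 - 4.96
pOH = 9.04

9.04


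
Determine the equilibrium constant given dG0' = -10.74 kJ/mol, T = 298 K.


Keq = exp(-dG0 * 1000 / (R * T))
Keq = exp(-(-10.74) * 1000 / (8.314 * 298))
Keq = 76.3165

76.3165


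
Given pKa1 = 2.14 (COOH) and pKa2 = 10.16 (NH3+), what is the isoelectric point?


pI = (pKa1 + pKa2) / 2
pI = (2.14 + 10.16) / 2
pI = 6.15

6.15


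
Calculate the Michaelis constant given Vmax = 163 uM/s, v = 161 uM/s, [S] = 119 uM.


Km = [S] * (Vmax - v) / v
Km = 119 * (163 - 161) / 161
Km = 1.4783 uM

1.4783 uM


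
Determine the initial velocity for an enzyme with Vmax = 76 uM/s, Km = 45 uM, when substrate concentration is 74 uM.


v = Vmax * [S] / (Km + [S])
v = 76 * 74 / (45 + 74)
v = 47.2605 uM/s

47.2605 uM/s


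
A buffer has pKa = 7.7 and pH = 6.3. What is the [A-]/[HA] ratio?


[A-]/[HA] = 10^(pH - pKa)
= 10^(6.3 - 7.7)
= 0.0398

0.0398


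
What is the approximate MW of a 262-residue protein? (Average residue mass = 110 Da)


MW = n_residues * 110 Da
MW = 262 * 110
MW = 28820 Da

28820 Da


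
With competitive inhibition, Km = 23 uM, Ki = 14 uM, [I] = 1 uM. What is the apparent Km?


Km_app = Km * (1 + [I]/Ki)
Km_app = 23 * (1 + 1/14)
Km_app = 24.6429 uM

24.6429 uM


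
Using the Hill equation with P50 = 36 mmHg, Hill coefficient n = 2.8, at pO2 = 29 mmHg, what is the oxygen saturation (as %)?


Y = pO2^n / (P50^n + pO2^n)
Y = 29^2.8 / (36^2.8 + 29^2.8)
Y = 35.31%

35.31%


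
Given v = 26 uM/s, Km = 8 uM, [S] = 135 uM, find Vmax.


Vmax = v * (Km + [S]) / [S]
Vmax = 26 * (8 + 135) / 135
Vmax = 27.5407 uM/s

27.5407 uM/s


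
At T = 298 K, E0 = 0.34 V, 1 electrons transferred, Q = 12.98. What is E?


E = E0 - (RT/nF) * ln(Q)
E = 0.34 - (8.314 * 298 / (1 * 96485)) * ln(12.98)
E = 0.2742 V

0.2742 V


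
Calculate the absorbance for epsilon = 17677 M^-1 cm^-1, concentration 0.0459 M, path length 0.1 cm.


A = epsilon * c * l
A = 17677 * 0.0459 * 0.1
A = 81.1374

81.1374


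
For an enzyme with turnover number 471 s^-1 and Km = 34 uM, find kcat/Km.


Catalytic efficiency = kcat / Km
= 471 / 34
= 13.8529 uM^-1*s^-1

13.8529 uM^-1*s^-1


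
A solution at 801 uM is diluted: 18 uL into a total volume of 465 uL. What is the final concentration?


C2 = C1 * V1 / V2
C2 = 801 * 18 / 465
C2 = 31.0065 uM

31.0065 uM


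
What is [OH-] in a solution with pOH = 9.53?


[OH-] = 10^(-pOH)
[OH-] = 10^(-9.53)
[OH-] = 2.951e-10 M

2.951e-10 M


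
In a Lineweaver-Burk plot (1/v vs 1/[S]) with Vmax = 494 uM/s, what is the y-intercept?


y-intercept = 1/Vmax
= 1/494
= 0.002 s/uM

0.002 s/uM


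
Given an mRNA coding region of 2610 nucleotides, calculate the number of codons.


codons = nucleotides / 3
codons = 2610 / 3 = 870

870


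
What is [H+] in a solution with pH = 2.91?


[H+] = 10^(-pH)
[H+] = 10^(-2.91)
[H+] = 0.0012 M

0.0012 M


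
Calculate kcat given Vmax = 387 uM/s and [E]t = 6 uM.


kcat = Vmax / [E]t
kcat = 387 / 6
kcat = 64.5 s^-1

64.5 s^-1


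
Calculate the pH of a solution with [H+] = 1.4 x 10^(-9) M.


pH = -log10([H+])
pH = -log10(1.4 x 10^(-9))
pH = 8.8539

8.8539


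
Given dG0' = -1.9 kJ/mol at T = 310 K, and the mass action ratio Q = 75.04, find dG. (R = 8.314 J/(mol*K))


dG = dG0' + RT * ln(Q) / 1000
dG = -1.9 + 8.314 * 310 * ln(75.04) / 1000
dG = 9.229 kJ/mol

9.229 kJ/mol


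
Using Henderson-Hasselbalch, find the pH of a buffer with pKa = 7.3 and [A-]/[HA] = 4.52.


pH = pKa + log10([A-]/[HA])
pH = 7.3 + log10(4.52)
pH = 7.9551

7.9551


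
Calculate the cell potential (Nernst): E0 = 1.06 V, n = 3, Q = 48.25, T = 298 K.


E = E0 - (RT/nF) * ln(Q)
E = 1.06 - (8.314 * 298 / (3 * 96485)) * ln(48.25)
E = 1.0268 V

1.0268 V


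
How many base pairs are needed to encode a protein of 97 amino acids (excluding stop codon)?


Each amino acid = 1 codon = 3 bp
bp = 97 * 3 = 291 bp

291 bp


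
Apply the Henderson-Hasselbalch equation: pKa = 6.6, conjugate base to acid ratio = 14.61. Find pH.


pH = pKa + log10([A-]/[HA])
pH = 6.6 + log10(14.61)
pH = 7.7647

7.7647


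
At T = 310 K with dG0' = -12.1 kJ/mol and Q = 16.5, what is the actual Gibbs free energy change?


dG = dG0' + RT * ln(Q) / 1000
dG = -12.1 + 8.314 * 310 * ln(16.5) / 1000
dG = -4.8748 kJ/mol

-4.8748 kJ/mol


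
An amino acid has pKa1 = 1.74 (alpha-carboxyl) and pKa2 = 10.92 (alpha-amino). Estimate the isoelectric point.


pI = (pKa1 + pKa2) / 2
pI = (1.74 + 10.92) / 2
pI = 6.33

6.33


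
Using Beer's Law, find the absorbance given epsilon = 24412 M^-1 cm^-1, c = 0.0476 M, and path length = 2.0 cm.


A = epsilon * c * l
A = 24412 * 0.0476 * 2.0
A = 2324.0224

2324.0224


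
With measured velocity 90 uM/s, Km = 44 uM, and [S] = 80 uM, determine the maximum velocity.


Vmax = v * (Km + [S]) / [S]
Vmax = 90 * (44 + 80) / 80
Vmax = 139.5 uM/s

139.5 uM/s


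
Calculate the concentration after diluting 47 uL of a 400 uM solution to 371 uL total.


C2 = C1 * V1 / V2
C2 = 400 * 47 / 371
C2 = 50.6739 uM

50.6739 uM


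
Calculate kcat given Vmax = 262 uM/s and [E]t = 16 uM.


kcat = Vmax / [E]t
kcat = 262 / 16
kcat = 16.375 s^-1

16.375 s^-1


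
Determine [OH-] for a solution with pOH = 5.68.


[OH-] = 10^(-pOH)
[OH-] = 10^(-5.68)
[OH-] = 2.089e-06 M

2.089e-06 M


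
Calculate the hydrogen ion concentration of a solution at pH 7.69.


[H+] = 10^(-pH)
[H+] = 10^(-7.69)
[H+] = 2.042e-08 M

2.042e-08 M


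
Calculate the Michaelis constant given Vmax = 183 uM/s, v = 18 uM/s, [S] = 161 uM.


Km = [S] * (Vmax - v) / v
Km = 161 * (183 - 18) / 18
Km = 1475.8333 uM

1475.8333 uM


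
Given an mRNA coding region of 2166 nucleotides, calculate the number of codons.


codons = nucleotides / 3
codons = 2166 / 3 = 722

722


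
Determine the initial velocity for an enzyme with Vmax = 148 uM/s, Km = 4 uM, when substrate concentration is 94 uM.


v = Vmax * [S] / (Km + [S])
v = 148 * 94 / (4 + 94)
v = 141.9592 uM/s

141.9592 uM/s


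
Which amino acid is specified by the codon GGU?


Standard genetic code lookup.
Codon GGU -> Gly

Gly


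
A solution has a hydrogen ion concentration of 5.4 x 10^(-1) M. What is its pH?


pH = -log10([H+])
pH = -log10(5.4 x 10^(-1))
pH = 0.2676

0.2676


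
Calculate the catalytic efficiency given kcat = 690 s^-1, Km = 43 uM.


Catalytic efficiency = kcat / Km
= 690 / 43
= 16.0465 uM^-1*s^-1

16.0465 uM^-1*s^-1


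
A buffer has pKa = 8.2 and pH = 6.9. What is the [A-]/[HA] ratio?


[A-]/[HA] = 10^(pH - pKa)
= 10^(6.9 - 8.2)
= 0.0501

0.0501


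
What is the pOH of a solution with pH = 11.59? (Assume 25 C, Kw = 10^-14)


pOH = 14 - pH
pOH = 14 - 11.59
pOH = 2.41

2.41


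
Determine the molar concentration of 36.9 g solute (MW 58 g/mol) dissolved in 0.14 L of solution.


C = (mass / MW) / volume
C = (36.9 / 58) / 0.14
C = 4.5443 M

4.5443 M


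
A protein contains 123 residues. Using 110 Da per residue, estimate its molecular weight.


MW = n_residues * 110 Da
MW = 123 * 110
MW = 13530 Da

13530 Da


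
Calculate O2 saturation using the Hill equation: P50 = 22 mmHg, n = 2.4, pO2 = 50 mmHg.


Y = pO2^n / (P50^n + pO2^n)
Y = 50^2.4 / (22^2.4 + 50^2.4)
Y = 87.76%

87.76%


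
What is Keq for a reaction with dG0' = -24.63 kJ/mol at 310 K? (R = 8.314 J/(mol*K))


Keq = exp(-dG0 * 1000 / (R * T))
Keq = exp(-(-24.63) * 1000 / (8.314 * 310))
Keq = 14134.3646

14134.3646


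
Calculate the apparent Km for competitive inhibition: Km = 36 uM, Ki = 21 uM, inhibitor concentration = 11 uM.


Km_app = Km * (1 + [I]/Ki)
Km_app = 36 * (1 + 11/21)
Km_app = 54.8571 uM

54.8571 uM


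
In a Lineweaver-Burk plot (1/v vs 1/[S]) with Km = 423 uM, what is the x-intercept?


x-intercept = -1/Km
= -1/423
= -0.0024 1/uM

-0.0024 1/uM


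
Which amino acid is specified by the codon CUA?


Standard genetic code lookup.
Codon CUA -> Leu

Leu


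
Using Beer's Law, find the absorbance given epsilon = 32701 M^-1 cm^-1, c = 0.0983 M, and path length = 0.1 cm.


A = epsilon * c * l
A = 32701 * 0.0983 * 0.1
A = 321.4508

321.4508


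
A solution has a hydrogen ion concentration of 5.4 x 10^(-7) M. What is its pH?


pH = -log10([H+])
pH = -log10(5.4 x 10^(-7))
pH = 6.2676

6.2676


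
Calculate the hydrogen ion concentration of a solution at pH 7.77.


[H+] = 10^(-pH)
[H+] = 10^(-7.77)
[H+] = 1.698e-08 M

1.698e-08 M


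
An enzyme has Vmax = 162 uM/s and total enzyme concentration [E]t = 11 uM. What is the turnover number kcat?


kcat = Vmax / [E]t
kcat = 162 / 11
kcat = 14.7273 s^-1

14.7273 s^-1


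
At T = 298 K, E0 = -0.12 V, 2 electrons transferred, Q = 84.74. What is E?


E = E0 - (RT/nF) * ln(Q)
E = -0.12 - (8.314 * 298 / (2 * 96485)) * ln(84.74)
E = -0.177 V

-0.177 V


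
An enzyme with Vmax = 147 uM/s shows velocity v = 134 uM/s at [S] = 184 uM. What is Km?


Km = [S] * (Vmax - v) / v
Km = 184 * (147 - 134) / 134
Km = 17.8507 uM

17.8507 uM


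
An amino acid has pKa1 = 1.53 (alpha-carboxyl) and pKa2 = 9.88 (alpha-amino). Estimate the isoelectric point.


pI = (pKa1 + pKa2) / 2
pI = (1.53 + 9.88) / 2
pI = 5.705

5.705


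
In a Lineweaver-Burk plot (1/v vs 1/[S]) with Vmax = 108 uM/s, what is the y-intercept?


y-intercept = 1/Vmax
= 1/108
= 0.0093 s/uM

0.0093 s/uM


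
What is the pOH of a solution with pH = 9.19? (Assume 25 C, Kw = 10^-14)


pOH = 14 - pH
pOH = 14 - 9.19
pOH = 4.81

4.81


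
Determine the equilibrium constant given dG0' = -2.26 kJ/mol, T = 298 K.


Keq = exp(-dG0 * 1000 / (R * T))
Keq = exp(-(-2.26) * 1000 / (8.314 * 298))
Keq = 2.4898

2.4898


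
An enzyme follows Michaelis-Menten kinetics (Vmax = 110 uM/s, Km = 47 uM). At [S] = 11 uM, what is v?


v = Vmax * [S] / (Km + [S])
v = 110 * 11 / (47 + 11)
v = 20.8621 uM/s

20.8621 uM/s


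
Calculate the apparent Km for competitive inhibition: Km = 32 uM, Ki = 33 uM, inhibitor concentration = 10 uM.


Km_app = Km * (1 + [I]/Ki)
Km_app = 32 * (1 + 10/33)
Km_app = 41.697 uM

41.697 uM


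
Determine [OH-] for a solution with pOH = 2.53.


[OH-] = 10^(-pOH)
[OH-] = 10^(-2.53)
[OH-] = 0.003 M

0.003 M


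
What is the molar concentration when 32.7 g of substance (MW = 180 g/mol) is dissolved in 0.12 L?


C = (mass / MW) / volume
C = (32.7 / 180) / 0.12
C = 1.5139 M

1.5139 M


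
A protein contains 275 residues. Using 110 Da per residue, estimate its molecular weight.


MW = n_residues * 110 Da
MW = 275 * 110
MW = 30250 Da

30250 Da


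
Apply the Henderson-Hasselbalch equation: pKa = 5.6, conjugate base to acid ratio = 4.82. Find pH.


pH = pKa + log10([A-]/[HA])
pH = 5.6 + log10(4.82)
pH = 6.283

6.283


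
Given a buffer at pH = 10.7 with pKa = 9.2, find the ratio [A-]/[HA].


[A-]/[HA] = 10^(pH - pKa)
= 10^(10.7 - 9.2)
= 31.6228

31.6228


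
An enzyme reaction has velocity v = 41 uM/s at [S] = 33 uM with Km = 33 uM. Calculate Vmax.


Vmax = v * (Km + [S]) / [S]
Vmax = 41 * (33 + 33) / 33
Vmax = 82.0 uM/s

82.0 uM/s


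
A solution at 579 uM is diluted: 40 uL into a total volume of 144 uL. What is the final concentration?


C2 = C1 * V1 / V2
C2 = 579 * 40 / 144
C2 = 160.8333 uM

160.8333 uM


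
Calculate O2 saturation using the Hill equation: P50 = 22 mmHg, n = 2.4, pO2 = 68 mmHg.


Y = pO2^n / (P50^n + pO2^n)
Y = 68^2.4 / (22^2.4 + 68^2.4)
Y = 93.75%

93.75%


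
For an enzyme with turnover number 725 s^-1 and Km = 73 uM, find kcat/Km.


Catalytic efficiency = kcat / Km
= 725 / 73
= 9.9315 uM^-1*s^-1

9.9315 uM^-1*s^-1


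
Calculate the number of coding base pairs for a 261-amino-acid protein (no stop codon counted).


Each amino acid = 1 codon = 3 bp
bp = 261 * 3 = 783 bp

783 bp


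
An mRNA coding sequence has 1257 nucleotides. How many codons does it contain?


codons = nucleotides / 3
codons = 1257 / 3 = 419

419


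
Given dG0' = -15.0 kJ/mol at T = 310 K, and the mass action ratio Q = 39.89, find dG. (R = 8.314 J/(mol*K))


dG = dG0' + RT * ln(Q) / 1000
dG = -15.0 + 8.314 * 310 * ln(39.89) / 1000
dG = -5.4996 kJ/mol

-5.4996 kJ/mol


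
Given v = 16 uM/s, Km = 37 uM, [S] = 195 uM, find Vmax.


Vmax = v * (Km + [S]) / [S]
Vmax = 16 * (37 + 195) / 195
Vmax = 19.0359 uM/s

19.0359 uM/s


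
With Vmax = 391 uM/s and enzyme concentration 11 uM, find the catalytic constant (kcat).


kcat = Vmax / [E]t
kcat = 391 / 11
kcat = 35.5455 s^-1

35.5455 s^-1


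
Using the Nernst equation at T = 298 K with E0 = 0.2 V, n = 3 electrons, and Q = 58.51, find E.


E = E0 - (RT/nF) * ln(Q)
E = 0.2 - (8.314 * 298 / (3 * 96485)) * ln(58.51)
E = 0.1652 V

0.1652 V


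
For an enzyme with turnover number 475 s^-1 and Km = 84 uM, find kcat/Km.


Catalytic efficiency = kcat / Km
= 475 / 84
= 5.6548 uM^-1*s^-1

5.6548 uM^-1*s^-1


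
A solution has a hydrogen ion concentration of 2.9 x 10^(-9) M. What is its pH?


pH = -log10([H+])
pH = -log10(2.9 x 10^(-9))
pH = 8.5376

8.5376


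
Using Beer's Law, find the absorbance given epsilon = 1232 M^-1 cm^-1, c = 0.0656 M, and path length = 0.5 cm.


A = epsilon * c * l
A = 1232 * 0.0656 * 0.5
A = 40.4096

40.4096


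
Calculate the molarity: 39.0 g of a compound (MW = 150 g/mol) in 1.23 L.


C = (mass / MW) / volume
C = (39.0 / 150) / 1.23
C = 0.2114 M

0.2114 M


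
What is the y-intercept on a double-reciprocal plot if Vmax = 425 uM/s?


y-intercept = 1/Vmax
= 1/425
= 0.0024 s/uM

0.0024 s/uM


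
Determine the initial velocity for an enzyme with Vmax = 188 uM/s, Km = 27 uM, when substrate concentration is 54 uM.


v = Vmax * [S] / (Km + [S])
v = 188 * 54 / (27 + 54)
v = 125.3333 uM/s

125.3333 uM/s


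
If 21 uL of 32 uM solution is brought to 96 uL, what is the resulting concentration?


C2 = C1 * V1 / V2
C2 = 32 * 21 / 96
C2 = 7.0 uM

7.0 uM


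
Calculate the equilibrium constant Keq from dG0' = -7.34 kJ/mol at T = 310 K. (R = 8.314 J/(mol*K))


Keq = exp(-dG0 * 1000 / (R * T))
Keq = exp(-(-7.34) * 1000 / (8.314 * 310))
Keq = 17.2515

17.2515


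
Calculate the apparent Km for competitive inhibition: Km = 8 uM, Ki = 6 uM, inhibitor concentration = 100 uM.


Km_app = Km * (1 + [I]/Ki)
Km_app = 8 * (1 + 100/6)
Km_app = 141.3333 uM

141.3333 uM


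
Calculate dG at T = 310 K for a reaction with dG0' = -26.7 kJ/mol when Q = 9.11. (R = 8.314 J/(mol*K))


dG = dG0' + RT * ln(Q) / 1000
dG = -26.7 + 8.314 * 310 * ln(9.11) / 1000
dG = -21.0057 kJ/mol

-21.0057 kJ/mol


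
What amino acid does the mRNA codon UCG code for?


Standard genetic code lookup.
Codon UCG -> Ser

Ser


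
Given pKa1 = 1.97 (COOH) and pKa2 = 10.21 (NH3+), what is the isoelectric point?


pI = (pKa1 + pKa2) / 2
pI = (1.97 + 10.21) / 2
pI = 6.09

6.09


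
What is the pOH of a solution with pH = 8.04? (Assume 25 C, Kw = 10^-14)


pOH = 14 - pH
pOH = 14 - 8.04
pOH = 5.96

5.96


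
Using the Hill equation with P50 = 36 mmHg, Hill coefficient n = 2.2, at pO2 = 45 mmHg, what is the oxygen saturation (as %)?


Y = pO2^n / (P50^n + pO2^n)
Y = 45^2.2 / (36^2.2 + 45^2.2)
Y = 62.03%

62.03%


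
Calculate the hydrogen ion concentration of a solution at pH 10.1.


[H+] = 10^(-pH)
[H+] = 10^(-10.1)
[H+] = 7.943e-11 M

7.943e-11 M


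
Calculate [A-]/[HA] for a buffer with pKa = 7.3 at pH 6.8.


[A-]/[HA] = 10^(pH - pKa)
= 10^(6.8 - 7.3)
= 0.3162

0.3162


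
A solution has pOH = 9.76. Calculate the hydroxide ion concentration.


[OH-] = 10^(-pOH)
[OH-] = 10^(-9.76)
[OH-] = 1.738e-10 M

1.738e-10 M


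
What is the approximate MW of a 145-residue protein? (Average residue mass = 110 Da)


MW = n_residues * 110 Da
MW = 145 * 110
MW = 15950 Da

15950 Da


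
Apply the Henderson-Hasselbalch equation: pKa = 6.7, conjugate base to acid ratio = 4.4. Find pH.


pH = pKa + log10([A-]/[HA])
pH = 6.7 + log10(4.4)
pH = 7.3435

7.3435


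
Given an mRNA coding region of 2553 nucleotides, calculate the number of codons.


codons = nucleotides / 3
codons = 2553 / 3 = 851

851


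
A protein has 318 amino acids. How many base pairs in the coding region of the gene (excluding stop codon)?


Each amino acid = 1 codon = 3 bp
bp = 318 * 3 = 954 bp

954 bp


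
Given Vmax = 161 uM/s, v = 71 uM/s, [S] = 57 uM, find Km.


Km = [S] * (Vmax - v) / v
Km = 57 * (161 - 71) / 71
Km = 72.2535 uM

72.2535 uM


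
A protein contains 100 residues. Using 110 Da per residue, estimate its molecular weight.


MW = n_residues * 110 Da
MW = 100 * 110
MW = 11000 Da

11000 Da


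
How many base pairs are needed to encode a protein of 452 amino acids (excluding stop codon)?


Each amino acid = 1 codon = 3 bp
bp = 452 * 3 = 1356 bp

1356 bp


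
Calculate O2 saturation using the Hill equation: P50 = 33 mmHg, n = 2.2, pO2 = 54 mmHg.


Y = pO2^n / (P50^n + pO2^n)
Y = 54^2.2 / (33^2.2 + 54^2.2)
Y = 74.71%

74.71%


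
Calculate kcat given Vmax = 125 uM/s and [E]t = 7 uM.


kcat = Vmax / [E]t
kcat = 125 / 7
kcat = 17.8571 s^-1

17.8571 s^-1


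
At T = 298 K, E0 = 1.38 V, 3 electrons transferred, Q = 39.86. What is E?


E = E0 - (RT/nF) * ln(Q)
E = 1.38 - (8.314 * 298 / (3 * 96485)) * ln(39.86)
E = 1.3485 V

1.3485 V


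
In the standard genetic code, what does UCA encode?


Standard genetic code lookup.
Codon UCA -> Ser

Ser


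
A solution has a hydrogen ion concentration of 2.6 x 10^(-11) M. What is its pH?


pH = -log10([H+])
pH = -log10(2.6 x 10^(-11))
pH = 10.585

10.585


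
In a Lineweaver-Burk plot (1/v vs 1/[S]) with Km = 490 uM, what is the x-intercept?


x-intercept = -1/Km
= -1/490
= -0.002 1/uM

-0.002 1/uM


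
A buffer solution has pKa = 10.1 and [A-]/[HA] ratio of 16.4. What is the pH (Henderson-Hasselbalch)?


pH = pKa + log10([A-]/[HA])
pH = 10.1 + log10(16.4)
pH = 11.3148

11.3148


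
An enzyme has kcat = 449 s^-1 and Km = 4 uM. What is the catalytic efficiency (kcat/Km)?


Catalytic efficiency = kcat / Km
= 449 / 4
= 112.25 uM^-1*s^-1

112.25 uM^-1*s^-1


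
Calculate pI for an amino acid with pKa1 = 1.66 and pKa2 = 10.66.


pI = (pKa1 + pKa2) / 2
pI = (1.66 + 10.66) / 2
pI = 6.16

6.16


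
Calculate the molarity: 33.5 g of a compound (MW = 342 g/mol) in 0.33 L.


C = (mass / MW) / volume
C = (33.5 / 342) / 0.33
C = 0.2968 M

0.2968 M


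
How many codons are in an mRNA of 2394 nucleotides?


codons = nucleotides / 3
codons = 2394 / 3 = 798

798


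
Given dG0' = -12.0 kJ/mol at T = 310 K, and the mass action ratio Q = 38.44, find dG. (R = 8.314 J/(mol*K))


dG = dG0' + RT * ln(Q) / 1000
dG = -12.0 + 8.314 * 310 * ln(38.44) / 1000
dG = -2.595 kJ/mol

-2.595 kJ/mol


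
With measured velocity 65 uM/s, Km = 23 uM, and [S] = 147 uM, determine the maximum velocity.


Vmax = v * (Km + [S]) / [S]
Vmax = 65 * (23 + 147) / 147
Vmax = 75.1701 uM/s

75.1701 uM/s


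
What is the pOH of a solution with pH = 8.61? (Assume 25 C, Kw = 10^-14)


pOH = 14 - pH
pOH = 14 - 8.61
pOH = 5.39

5.39


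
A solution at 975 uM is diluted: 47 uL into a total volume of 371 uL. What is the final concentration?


C2 = C1 * V1 / V2
C2 = 975 * 47 / 371
C2 = 123.5175 uM

123.5175 uM


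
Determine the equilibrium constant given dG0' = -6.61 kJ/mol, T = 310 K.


Keq = exp(-dG0 * 1000 / (R * T))
Keq = exp(-(-6.61) * 1000 / (8.314 * 310))
Keq = 12.9962

12.9962


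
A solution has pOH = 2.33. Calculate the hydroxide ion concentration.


[OH-] = 10^(-pOH)
[OH-] = 10^(-2.33)
[OH-] = 0.0047 M

0.0047 M


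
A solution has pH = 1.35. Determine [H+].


[H+] = 10^(-pH)
[H+] = 10^(-1.35)
[H+] = 0.0447 M

0.0447 M


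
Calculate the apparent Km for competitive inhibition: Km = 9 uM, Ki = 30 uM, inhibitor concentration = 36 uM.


Km_app = Km * (1 + [I]/Ki)
Km_app = 9 * (1 + 36/30)
Km_app = 19.8 uM

19.8 uM


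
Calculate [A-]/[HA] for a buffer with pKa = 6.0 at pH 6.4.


[A-]/[HA] = 10^(pH - pKa)
= 10^(6.4 - 6.0)
= 2.5119

2.5119


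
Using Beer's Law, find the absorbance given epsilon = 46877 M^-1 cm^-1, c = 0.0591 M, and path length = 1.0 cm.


A = epsilon * c * l
A = 46877 * 0.0591 * 1.0
A = 2770.4307

2770.4307


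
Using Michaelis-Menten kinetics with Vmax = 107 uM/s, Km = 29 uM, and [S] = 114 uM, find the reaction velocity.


v = Vmax * [S] / (Km + [S])
v = 107 * 114 / (29 + 114)
v = 85.3007 uM/s

85.3007 uM/s


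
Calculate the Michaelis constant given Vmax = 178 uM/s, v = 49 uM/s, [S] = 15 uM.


Km = [S] * (Vmax - v) / v
Km = 15 * (178 - 49) / 49
Km = 39.4898 uM

39.4898 uM


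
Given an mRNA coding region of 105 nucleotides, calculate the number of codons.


codons = nucleotides / 3
codons = 105 / 3 = 35

35


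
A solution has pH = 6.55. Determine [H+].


[H+] = 10^(-pH)
[H+] = 10^(-6.55)
[H+] = 2.818e-07 M

2.818e-07 M


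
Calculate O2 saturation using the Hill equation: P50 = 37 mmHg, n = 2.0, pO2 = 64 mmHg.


Y = pO2^n / (P50^n + pO2^n)
Y = 64^2.0 / (37^2.0 + 64^2.0)
Y = 74.95%

74.95%


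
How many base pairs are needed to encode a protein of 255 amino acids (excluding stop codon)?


Each amino acid = 1 codon = 3 bp
bp = 255 * 3 = 765 bp

765 bp


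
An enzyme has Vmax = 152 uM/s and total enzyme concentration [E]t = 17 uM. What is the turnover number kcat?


kcat = Vmax / [E]t
kcat = 152 / 17
kcat = 8.9412 s^-1

8.9412 s^-1


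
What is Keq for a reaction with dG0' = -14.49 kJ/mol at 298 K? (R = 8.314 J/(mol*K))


Keq = exp(-dG0 * 1000 / (R * T))
Keq = exp(-(-14.49) * 1000 / (8.314 * 298))
Keq = 346.7027

346.7027


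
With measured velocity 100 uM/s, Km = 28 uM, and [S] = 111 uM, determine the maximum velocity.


Vmax = v * (Km + [S]) / [S]
Vmax = 100 * (28 + 111) / 111
Vmax = 125.2252 uM/s

125.2252 uM/s


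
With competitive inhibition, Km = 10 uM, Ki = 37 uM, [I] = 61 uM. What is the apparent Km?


Km_app = Km * (1 + [I]/Ki)
Km_app = 10 * (1 + 61/37)
Km_app = 26.4865 uM

26.4865 uM


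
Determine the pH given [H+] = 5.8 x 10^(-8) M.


pH = -log10([H+])
pH = -log10(5.8 x 10^(-8))
pH = 7.2366

7.2366


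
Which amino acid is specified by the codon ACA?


Standard genetic code lookup.
Codon ACA -> Thr

Thr


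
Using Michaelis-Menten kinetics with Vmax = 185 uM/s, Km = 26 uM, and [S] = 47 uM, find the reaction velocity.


v = Vmax * [S] / (Km + [S])
v = 185 * 47 / (26 + 47)
v = 119.1096 uM/s

119.1096 uM/s


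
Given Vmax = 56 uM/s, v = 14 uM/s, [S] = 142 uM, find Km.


Km = [S] * (Vmax - v) / v
Km = 142 * (56 - 14) / 14
Km = 426.0 uM

426.0 uM


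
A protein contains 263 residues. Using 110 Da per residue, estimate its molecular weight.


MW = n_residues * 110 Da
MW = 263 * 110
MW = 28930 Da

28930 Da


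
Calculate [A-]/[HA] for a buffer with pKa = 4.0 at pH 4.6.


[A-]/[HA] = 10^(pH - pKa)
= 10^(4.6 - 4.0)
= 3.9811

3.9811


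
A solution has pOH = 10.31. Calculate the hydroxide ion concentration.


[OH-] = 10^(-pOH)
[OH-] = 10^(-10.31)
[OH-] = 4.898e-11 M

4.898e-11 M


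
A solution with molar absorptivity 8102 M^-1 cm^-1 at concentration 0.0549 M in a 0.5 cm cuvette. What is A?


A = epsilon * c * l
A = 8102 * 0.0549 * 0.5
A = 222.3999

222.3999


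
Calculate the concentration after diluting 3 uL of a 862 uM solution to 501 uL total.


C2 = C1 * V1 / V2
C2 = 862 * 3 / 501
C2 = 5.1617 uM

5.1617 uM


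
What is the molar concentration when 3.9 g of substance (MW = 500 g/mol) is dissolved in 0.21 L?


C = (mass / MW) / volume
C = (3.9 / 500) / 0.21
C = 0.0371 M

0.0371 M


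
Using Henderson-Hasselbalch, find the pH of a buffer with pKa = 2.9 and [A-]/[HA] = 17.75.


pH = pKa + log10([A-]/[HA])
pH = 2.9 + log10(17.75)
pH = 4.1492

4.1492


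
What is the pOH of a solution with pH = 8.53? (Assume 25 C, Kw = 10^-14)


pOH = 14 - pH
pOH = 14 - 8.53
pOH = 5.47

5.47


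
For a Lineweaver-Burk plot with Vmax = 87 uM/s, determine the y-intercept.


y-intercept = 1/Vmax
= 1/87
= 0.0115 s/uM

0.0115 s/uM


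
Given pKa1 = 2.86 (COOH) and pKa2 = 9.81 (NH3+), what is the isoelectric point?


pI = (pKa1 + pKa2) / 2
pI = (2.86 + 9.81) / 2
pI = 6.335

6.335


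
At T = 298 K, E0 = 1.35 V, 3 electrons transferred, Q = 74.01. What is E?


E = E0 - (RT/nF) * ln(Q)
E = 1.35 - (8.314 * 298 / (3 * 96485)) * ln(74.01)
E = 1.3132 V

1.3132 V


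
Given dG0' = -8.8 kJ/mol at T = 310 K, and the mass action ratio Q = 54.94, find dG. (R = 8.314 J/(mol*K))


dG = dG0' + RT * ln(Q) / 1000
dG = -8.8 + 8.314 * 310 * ln(54.94) / 1000
dG = 1.5254 kJ/mol

1.5254 kJ/mol


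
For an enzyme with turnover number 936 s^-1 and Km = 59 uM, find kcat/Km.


Catalytic efficiency = kcat / Km
= 936 / 59
= 15.8644 uM^-1*s^-1

15.8644 uM^-1*s^-1


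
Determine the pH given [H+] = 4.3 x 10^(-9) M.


pH = -log10([H+])
pH = -log10(4.3 x 10^(-9))
pH = 8.3665

8.3665


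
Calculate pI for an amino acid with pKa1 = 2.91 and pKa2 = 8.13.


pI = (pKa1 + pKa2) / 2
pI = (2.91 + 8.13) / 2
pI = 5.52

5.52


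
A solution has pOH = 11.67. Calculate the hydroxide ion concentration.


[OH-] = 10^(-pOH)
[OH-] = 10^(-11.67)
[OH-] = 2.138e-12 M

2.138e-12 M


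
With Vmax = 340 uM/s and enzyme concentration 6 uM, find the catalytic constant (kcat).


kcat = Vmax / [E]t
kcat = 340 / 6
kcat = 56.6667 s^-1

56.6667 s^-1


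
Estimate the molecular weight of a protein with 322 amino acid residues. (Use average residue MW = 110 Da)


MW = n_residues * 110 Da
MW = 322 * 110
MW = 35420 Da

35420 Da


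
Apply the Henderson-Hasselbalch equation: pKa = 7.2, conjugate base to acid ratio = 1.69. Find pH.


pH = pKa + log10([A-]/[HA])
pH = 7.2 + log10(1.69)
pH = 7.4279

7.4279


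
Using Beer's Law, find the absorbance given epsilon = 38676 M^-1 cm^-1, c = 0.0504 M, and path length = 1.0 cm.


A = epsilon * c * l
A = 38676 * 0.0504 * 1.0
A = 1949.2704

1949.2704


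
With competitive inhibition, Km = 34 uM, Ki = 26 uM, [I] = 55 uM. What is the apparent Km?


Km_app = Km * (1 + [I]/Ki)
Km_app = 34 * (1 + 55/26)
Km_app = 105.9231 uM

105.9231 uM


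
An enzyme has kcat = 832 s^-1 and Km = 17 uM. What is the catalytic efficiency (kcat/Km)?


Catalytic efficiency = kcat / Km
= 832 / 17
= 48.9412 uM^-1*s^-1

48.9412 uM^-1*s^-1


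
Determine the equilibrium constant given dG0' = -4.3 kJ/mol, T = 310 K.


Keq = exp(-dG0 * 1000 / (R * T))
Keq = exp(-(-4.3) * 1000 / (8.314 * 310))
Keq = 5.3036

5.3036


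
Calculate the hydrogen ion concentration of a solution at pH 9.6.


[H+] = 10^(-pH)
[H+] = 10^(-9.6)
[H+] = 2.512e-10 M

2.512e-10 M


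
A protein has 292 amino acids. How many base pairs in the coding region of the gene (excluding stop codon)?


Each amino acid = 1 codon = 3 bp
bp = 292 * 3 = 876 bp

876 bp


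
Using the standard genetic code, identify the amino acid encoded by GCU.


Standard genetic code lookup.
Codon GCU -> Ala

Ala


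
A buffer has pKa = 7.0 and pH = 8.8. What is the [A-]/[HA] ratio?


[A-]/[HA] = 10^(pH - pKa)
= 10^(8.8 - 7.0)
= 63.0957

63.0957


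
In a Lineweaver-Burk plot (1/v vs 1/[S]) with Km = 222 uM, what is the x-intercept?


x-intercept = -1/Km
= -1/222
= -0.0045 1/uM

-0.0045 1/uM


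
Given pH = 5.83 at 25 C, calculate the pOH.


pOH = 14 - pH
pOH = 14 - 5.83
pOH = 8.17

8.17


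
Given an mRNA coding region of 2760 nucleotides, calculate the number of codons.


codons = nucleotides / 3
codons = 2760 / 3 = 920

920


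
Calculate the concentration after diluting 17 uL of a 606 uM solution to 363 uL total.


C2 = C1 * V1 / V2
C2 = 606 * 17 / 363
C2 = 28.3802 uM

28.3802 uM


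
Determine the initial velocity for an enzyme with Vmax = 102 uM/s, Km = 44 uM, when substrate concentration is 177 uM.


v = Vmax * [S] / (Km + [S])
v = 102 * 177 / (44 + 177)
v = 81.6923 uM/s

81.6923 uM/s


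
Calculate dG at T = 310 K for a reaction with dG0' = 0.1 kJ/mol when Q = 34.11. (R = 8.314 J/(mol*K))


dG = dG0' + RT * ln(Q) / 1000
dG = 0.1 + 8.314 * 310 * ln(34.11) / 1000
dG = 9.197 kJ/mol

9.197 kJ/mol


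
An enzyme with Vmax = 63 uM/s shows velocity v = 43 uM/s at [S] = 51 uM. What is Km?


Km = [S] * (Vmax - v) / v
Km = 51 * (63 - 43) / 43
Km = 23.7209 uM

23.7209 uM


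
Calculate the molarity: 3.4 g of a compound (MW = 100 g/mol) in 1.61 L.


C = (mass / MW) / volume
C = (3.4 / 100) / 1.61
C = 0.0211 M

0.0211 M


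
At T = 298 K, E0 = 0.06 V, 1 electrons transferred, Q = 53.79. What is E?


E = E0 - (RT/nF) * ln(Q)
E = 0.06 - (8.314 * 298 / (1 * 96485)) * ln(53.79)
E = -0.0423 V

-0.0423 V


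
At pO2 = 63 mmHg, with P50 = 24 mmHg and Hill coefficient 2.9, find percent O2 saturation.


Y = pO2^n / (P50^n + pO2^n)
Y = 63^2.9 / (24^2.9 + 63^2.9)
Y = 94.26%

94.26%


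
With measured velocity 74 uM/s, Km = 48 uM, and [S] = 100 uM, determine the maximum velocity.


Vmax = v * (Km + [S]) / [S]
Vmax = 74 * (48 + 100) / 100
Vmax = 109.52 uM/s

109.52 uM/s


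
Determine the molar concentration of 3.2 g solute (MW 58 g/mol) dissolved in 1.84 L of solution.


C = (mass / MW) / volume
C = (3.2 / 58) / 1.84
C = 0.03 M

0.03 M


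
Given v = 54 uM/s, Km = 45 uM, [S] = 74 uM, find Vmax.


Vmax = v * (Km + [S]) / [S]
Vmax = 54 * (45 + 74) / 74
Vmax = 86.8378 uM/s

86.8378 uM/s


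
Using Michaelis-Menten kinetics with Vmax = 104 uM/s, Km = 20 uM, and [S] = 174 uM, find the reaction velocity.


v = Vmax * [S] / (Km + [S])
v = 104 * 174 / (20 + 174)
v = 93.2784 uM/s

93.2784 uM/s


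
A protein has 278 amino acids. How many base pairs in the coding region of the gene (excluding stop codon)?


Each amino acid = 1 codon = 3 bp
bp = 278 * 3 = 834 bp

834 bp


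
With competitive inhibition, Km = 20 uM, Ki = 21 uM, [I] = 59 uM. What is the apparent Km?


Km_app = Km * (1 + [I]/Ki)
Km_app = 20 * (1 + 59/21)
Km_app = 76.1905 uM

76.1905 uM


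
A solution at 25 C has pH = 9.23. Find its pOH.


pOH = 14 - pH
pOH = 14 - 9.23
pOH = 4.77

4.77


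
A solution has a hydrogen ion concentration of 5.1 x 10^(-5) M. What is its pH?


pH = -log10([H+])
pH = -log10(5.1 x 10^(-5))
pH = 4.2924

4.2924


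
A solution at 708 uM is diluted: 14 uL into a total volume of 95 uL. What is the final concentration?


C2 = C1 * V1 / V2
C2 = 708 * 14 / 95
C2 = 104.3368 uM

104.3368 uM


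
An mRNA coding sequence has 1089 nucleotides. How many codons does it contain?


codons = nucleotides / 3
codons = 1089 / 3 = 363

363


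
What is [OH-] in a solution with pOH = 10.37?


[OH-] = 10^(-pOH)
[OH-] = 10^(-10.37)
[OH-] = 4.266e-11 M

4.266e-11 M


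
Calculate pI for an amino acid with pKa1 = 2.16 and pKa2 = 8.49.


pI = (pKa1 + pKa2) / 2
pI = (2.16 + 8.49) / 2
pI = 5.325

5.325


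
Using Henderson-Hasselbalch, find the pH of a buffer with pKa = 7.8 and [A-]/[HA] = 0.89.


pH = pKa + log10([A-]/[HA])
pH = 7.8 + log10(0.89)
pH = 7.7494

7.7494


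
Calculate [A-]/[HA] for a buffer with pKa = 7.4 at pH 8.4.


[A-]/[HA] = 10^(pH - pKa)
= 10^(8.4 - 7.4)
= 10.0

10.0


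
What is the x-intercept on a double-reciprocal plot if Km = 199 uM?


x-intercept = -1/Km
= -1/199
= -0.005 1/uM

-0.005 1/uM


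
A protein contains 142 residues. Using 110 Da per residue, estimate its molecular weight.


MW = n_residues * 110 Da
MW = 142 * 110
MW = 15620 Da

15620 Da


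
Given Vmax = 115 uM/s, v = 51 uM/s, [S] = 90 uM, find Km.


Km = [S] * (Vmax - v) / v
Km = 90 * (115 - 51) / 51
Km = 112.9412 uM

112.9412 uM


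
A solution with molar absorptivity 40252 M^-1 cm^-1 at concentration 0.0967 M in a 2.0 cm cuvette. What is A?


A = epsilon * c * l
A = 40252 * 0.0967 * 2.0
A = 7784.7368

7784.7368


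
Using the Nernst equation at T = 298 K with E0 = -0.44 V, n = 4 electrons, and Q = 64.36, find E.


E = E0 - (RT/nF) * ln(Q)
E = -0.44 - (8.314 * 298 / (4 * 96485)) * ln(64.36)
E = -0.4667 V

-0.4667 V


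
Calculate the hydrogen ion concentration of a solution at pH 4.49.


[H+] = 10^(-pH)
[H+] = 10^(-4.49)
[H+] = 3.236e-05 M

3.236e-05 M


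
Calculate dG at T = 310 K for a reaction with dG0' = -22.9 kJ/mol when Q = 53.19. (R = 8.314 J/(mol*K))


dG = dG0' + RT * ln(Q) / 1000
dG = -22.9 + 8.314 * 310 * ln(53.19) / 1000
dG = -12.658 kJ/mol

-12.658 kJ/mol


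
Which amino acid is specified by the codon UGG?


Standard genetic code lookup.
Codon UGG -> Trp

Trp


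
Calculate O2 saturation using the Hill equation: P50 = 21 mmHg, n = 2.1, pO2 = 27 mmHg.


Y = pO2^n / (P50^n + pO2^n)
Y = 27^2.1 / (21^2.1 + 27^2.1)
Y = 62.9%

62.9%


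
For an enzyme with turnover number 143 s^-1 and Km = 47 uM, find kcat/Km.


Catalytic efficiency = kcat / Km
= 143 / 47
= 3.0426 uM^-1*s^-1

3.0426 uM^-1*s^-1


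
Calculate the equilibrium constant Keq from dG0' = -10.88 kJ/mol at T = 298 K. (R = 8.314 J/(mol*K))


Keq = exp(-dG0 * 1000 / (R * T))
Keq = exp(-(-10.88) * 1000 / (8.314 * 298))
Keq = 80.7531

80.7531


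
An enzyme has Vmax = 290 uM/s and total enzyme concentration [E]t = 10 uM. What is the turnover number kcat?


kcat = Vmax / [E]t
kcat = 290 / 10
kcat = 29.0 s^-1

29.0 s^-1


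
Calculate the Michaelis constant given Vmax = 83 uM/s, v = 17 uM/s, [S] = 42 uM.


Km = [S] * (Vmax - v) / v
Km = 42 * (83 - 17) / 17
Km = 163.0588 uM

163.0588 uM


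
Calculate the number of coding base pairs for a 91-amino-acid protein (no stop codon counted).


Each amino acid = 1 codon = 3 bp
bp = 91 * 3 = 273 bp

273 bp


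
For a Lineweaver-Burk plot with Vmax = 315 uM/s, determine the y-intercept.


y-intercept = 1/Vmax
= 1/315
= 0.0032 s/uM

0.0032 s/uM


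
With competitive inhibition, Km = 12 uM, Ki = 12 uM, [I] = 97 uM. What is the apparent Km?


Km_app = Km * (1 + [I]/Ki)
Km_app = 12 * (1 + 97/12)
Km_app = 109.0 uM

109.0 uM


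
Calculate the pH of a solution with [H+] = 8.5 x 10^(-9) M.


pH = -log10([H+])
pH = -log10(8.5 x 10^(-9))
pH = 8.0706

8.0706


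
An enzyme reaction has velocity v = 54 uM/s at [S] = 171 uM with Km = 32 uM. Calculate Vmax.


Vmax = v * (Km + [S]) / [S]
Vmax = 54 * (32 + 171) / 171
Vmax = 64.1053 uM/s

64.1053 uM/s


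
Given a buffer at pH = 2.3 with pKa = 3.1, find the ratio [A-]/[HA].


[A-]/[HA] = 10^(pH - pKa)
= 10^(2.3 - 3.1)
= 0.1585

0.1585


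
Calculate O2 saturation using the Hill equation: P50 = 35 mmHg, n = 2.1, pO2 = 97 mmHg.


Y = pO2^n / (P50^n + pO2^n)
Y = 97^2.1 / (35^2.1 + 97^2.1)
Y = 89.48%

89.48%


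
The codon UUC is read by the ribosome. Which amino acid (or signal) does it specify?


Standard genetic code lookup.
Codon UUC -> Phe

Phe
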